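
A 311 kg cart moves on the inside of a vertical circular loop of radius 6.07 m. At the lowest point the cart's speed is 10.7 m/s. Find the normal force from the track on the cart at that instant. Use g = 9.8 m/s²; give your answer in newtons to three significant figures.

8910 N

At the lowest point, N points up (toward the centre) and the weight mg points down (away from the centre), so the net inward force is N − mg = mv²/r.
N = m(v²/r + g) = 311 × ((10.7)²/6.07 + 9.8) = 311 × (18.86 + 9.8) = 311 × 28.66 = 8914 N.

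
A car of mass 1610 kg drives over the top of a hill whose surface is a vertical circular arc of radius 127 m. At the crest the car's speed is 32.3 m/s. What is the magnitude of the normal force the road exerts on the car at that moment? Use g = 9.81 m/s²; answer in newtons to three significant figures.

2570 N

At the crest the centripetal acceleration points downward (toward the centre of the arc), so mg − N = mv²/r.
N = m(g − v²/r) = 1610 × (9.81 − (32.3)²/127) = 1610 × (9.81 − 8.215) = 1610 × 1.595 = 2568 N.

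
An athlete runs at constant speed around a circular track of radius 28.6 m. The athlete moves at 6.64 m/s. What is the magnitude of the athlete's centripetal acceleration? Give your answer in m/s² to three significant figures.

1.54 m/s²

a_c = v²/r = (6.640)²/28.6 = 44.09/28.6 = 1.542 m/s².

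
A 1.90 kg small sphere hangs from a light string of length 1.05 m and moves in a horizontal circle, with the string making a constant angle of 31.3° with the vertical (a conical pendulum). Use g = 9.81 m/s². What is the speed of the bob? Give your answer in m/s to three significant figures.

The radius of the circle is r = L sinθ = 1.05 × sin 31.3° = 0.5455 m.
Horizontally T sinθ = mv²/r and vertically T cosθ = mg, so tanθ = v²/(rg).
v = √(r g tanθ) = √(0.5455 × 9.81 × 0.6080) = √3.254 = 1.804 m/s.

1.80 m/s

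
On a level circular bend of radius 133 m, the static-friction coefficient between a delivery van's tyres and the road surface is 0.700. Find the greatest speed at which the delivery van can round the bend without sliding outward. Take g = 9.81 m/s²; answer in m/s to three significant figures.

Friction provides the centripetal force on a flat curve. At maximum speed it is at its limiting value: μ_s m g = m v²/r.
Mass cancels: v_max = √(μ_s g r) = √(0.700 × 9.81 × 133) = √913.3 = 30.22 m/s.

30.2 m/s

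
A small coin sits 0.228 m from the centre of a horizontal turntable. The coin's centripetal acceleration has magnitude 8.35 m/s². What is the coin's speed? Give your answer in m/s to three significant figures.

a_c = v²/r ⇒ v = √(a_c · r) = √(8.35 × 0.228) = √1.904 = 1.380 m/s.

1.38 m/s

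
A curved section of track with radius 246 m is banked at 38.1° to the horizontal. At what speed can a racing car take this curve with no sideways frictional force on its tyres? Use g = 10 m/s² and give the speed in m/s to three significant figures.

43.9 m/s

On a frictionless banked curve, N sinθ = mv²/r and N cosθ = mg, so tanθ = v²/(rg).
v = √(r g tanθ) = √(246 × 10.0 × tan 38.1°) = √(246 × 10.0 × 0.7841) = √1929 = 43.92 m/s.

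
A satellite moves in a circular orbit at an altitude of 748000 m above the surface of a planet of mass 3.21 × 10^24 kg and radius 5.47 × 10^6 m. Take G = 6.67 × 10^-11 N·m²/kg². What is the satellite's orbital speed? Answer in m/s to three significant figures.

Orbital radius r = R + h = 5.47 × 10^6 + 748000 = 6.218 × 10^6 m.
Gravity supplies the centripetal force: G M m / r² = m v² / r, so v = √(GM/r).
v = √(6.67 × 10^-11 × 3.21 × 10^24 / 6.218 × 10^6) = √(3.443 × 10^7) = 5868 m/s.

5870 m/s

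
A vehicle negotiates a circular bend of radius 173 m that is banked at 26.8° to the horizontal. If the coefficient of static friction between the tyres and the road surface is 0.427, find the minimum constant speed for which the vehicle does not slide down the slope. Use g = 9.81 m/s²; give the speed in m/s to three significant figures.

At the minimum speed, friction acts up the slope at its limiting value f = μN. Radially (horizontal, toward centre): N sinθ − μN cosθ = mv²/r. Vertically: N cosθ + μN sinθ = mg.
Dividing: v² = r g (sinθ − μcosθ)/(cosθ + μsinθ).
sinθ − μcosθ = 0.4509 − 0.427×0.8926 = 0.06974; cosθ + μsinθ = 0.8926 + 0.427×0.4509 = 1.085.
v² = 173 × 9.81 × 0.06974/1.085 = 109.1 m²/s², so v = 10.44 m/s.

10.4 m/s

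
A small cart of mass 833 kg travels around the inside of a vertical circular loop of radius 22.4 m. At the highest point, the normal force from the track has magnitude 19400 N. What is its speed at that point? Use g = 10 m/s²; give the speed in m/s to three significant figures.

27.3 m/s

At the top, N + mg = mv²/r, so v = √(r(N/m + g)) = √(22.4 × (19400/833 + 10.0)) = √(22.4 × 33.29) = √745.7 = 27.31 m/s.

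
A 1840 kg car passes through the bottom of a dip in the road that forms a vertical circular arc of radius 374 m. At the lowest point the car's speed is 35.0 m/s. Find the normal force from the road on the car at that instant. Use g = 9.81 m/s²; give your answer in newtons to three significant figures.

24100 N

At the lowest point, N points up (toward the centre) and the weight mg points down (away from the centre), so the net inward force is N − mg = mv²/r.
N = m(v²/r + g) = 1840 × ((35.0)²/374 + 9.81) = 1840 × (3.275 + 9.81) = 1840 × 13.09 = 24080 N.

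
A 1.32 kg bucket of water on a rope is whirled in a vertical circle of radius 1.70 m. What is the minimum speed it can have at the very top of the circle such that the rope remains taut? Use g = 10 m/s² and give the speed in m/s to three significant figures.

4.12 m/s

At the highest point the centre is directly below, so both the weight and T act inward: T + mg = mv²/r.
At minimum speed T → 0, so mg = mv_min²/r ⇒ v_min = √(g r) = √(10.0 × 1.70) = 4.123 m/s.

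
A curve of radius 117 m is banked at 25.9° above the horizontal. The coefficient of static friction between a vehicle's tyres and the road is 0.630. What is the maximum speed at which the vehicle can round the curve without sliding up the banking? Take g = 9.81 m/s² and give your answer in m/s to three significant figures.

43.0 m/s

At the maximum speed, friction acts down the slope at its limiting value f = μN. Radially (horizontal, toward centre): N sinθ + μN cosθ = mv²/r. Vertically: N cosθ − μN sinθ = mg.
Dividing: v² = r g (sinθ + μcosθ)/(cosθ − μsinθ).
sinθ + μcosθ = 0.4368 + 0.630×0.8996 = 1.004; cosθ − μsinθ = 0.8996 − 0.630×0.4368 = 0.6244.
v² = 117 × 9.81 × 1.004/0.6244 = 1845 m²/s², so v = 42.95 m/s.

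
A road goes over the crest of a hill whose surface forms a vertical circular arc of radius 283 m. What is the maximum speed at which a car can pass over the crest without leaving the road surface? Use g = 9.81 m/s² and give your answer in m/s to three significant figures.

At the crest the centre of the circle is below the car, so the net downward (centripetal) force is mg − N = mv²/r.
The car leaves the road when N → 0, giving v_max = √(g r) = √(9.81 × 283) = 52.69 m/s.

52.7 m/s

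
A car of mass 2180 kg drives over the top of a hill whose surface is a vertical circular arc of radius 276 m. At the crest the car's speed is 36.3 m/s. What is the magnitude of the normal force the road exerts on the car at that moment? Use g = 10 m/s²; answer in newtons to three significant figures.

At the crest the centripetal acceleration points downward (toward the centre of the arc), so mg − N = mv²/r.
N = m(g − v²/r) = 2180 × (10.0 − (36.3)²/276) = 2180 × (10.0 − 4.774) = 2180 × 5.226 = 11390 N.

11400 N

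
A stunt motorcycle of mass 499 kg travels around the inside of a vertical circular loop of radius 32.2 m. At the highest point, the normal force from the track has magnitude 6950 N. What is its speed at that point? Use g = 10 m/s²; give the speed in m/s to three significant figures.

At the top, N + mg = mv²/r, so v = √(r(N/m + g)) = √(32.2 × (6950/499 + 10.0)) = √(32.2 × 23.93) = √770.5 = 27.76 m/s.

27.8 m/s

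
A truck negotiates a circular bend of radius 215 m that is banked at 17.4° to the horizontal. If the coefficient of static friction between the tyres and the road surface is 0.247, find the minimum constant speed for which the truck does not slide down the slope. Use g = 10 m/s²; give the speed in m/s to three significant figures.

At the minimum speed, friction acts up the slope at its limiting value f = μN. Radially (horizontal, toward centre): N sinθ − μN cosθ = mv²/r. Vertically: N cosθ + μN sinθ = mg.
Dividing: v² = r g (sinθ − μcosθ)/(cosθ + μsinθ).
sinθ − μcosθ = 0.2990 − 0.247×0.9542 = 0.06334; cosθ + μsinθ = 0.9542 + 0.247×0.2990 = 1.028.
v² = 215 × 10.0 × 0.06334/1.028 = 132.5 m²/s², so v = 11.51 m/s.

11.5 m/s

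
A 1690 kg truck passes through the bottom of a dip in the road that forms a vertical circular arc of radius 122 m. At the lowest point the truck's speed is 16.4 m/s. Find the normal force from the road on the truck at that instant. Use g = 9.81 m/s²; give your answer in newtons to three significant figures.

At the lowest point, N points up (toward the centre) and the weight mg points down (away from the centre), so the net inward force is N − mg = mv²/r.
N = m(v²/r + g) = 1690 × ((16.4)²/122 + 9.81) = 1690 × (2.205 + 9.81) = 1690 × 12.01 = 20300 N.

20300 N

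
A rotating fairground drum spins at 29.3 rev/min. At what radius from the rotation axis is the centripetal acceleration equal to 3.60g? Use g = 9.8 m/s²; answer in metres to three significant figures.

3.75 m

ω = 29.3 rev/min × 2π/60 = 3.068 rad/s.
a_c = ω²r = 3.60g ⇒ r = 3.60 × 9.8 / (3.068)² = 35.28/9.414 = 3.747 m.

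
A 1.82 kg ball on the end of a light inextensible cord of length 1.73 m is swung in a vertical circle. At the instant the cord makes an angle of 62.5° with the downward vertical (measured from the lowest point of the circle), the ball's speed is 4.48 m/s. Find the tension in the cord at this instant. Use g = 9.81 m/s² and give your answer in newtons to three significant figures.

29.4 N

Take the radial direction toward the centre of the circle as positive. The component of the weight along the string toward the centre is −mg cos φ (φ measured from the bottom), so Newton's second law along the string gives T − mg cos φ = m v²/r.
cos 62.5° = 0.4617, so T = m(v²/r + g cos φ) = 1.82 × ((4.48)²/1.73 + 9.81 × 0.4617) = 1.82 × (11.60 + (4.530)) = 1.82 × 16.13 = 29.36 N.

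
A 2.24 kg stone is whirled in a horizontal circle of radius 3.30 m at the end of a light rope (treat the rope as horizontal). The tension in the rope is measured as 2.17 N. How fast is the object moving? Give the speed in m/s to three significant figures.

T = m v²/r ⇒ v = √(T r / m) = √(2.17 × 3.30 / 2.24) = √3.197 = 1.788 m/s.

1.79 m/s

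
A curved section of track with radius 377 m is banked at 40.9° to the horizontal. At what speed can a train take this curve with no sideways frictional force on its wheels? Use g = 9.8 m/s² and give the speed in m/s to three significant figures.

56.6 m/s

On a frictionless banked curve, N sinθ = mv²/r and N cosθ = mg, so tanθ = v²/(rg).
v = √(r g tanθ) = √(377 × 9.8 × tan 40.9°) = √(377 × 9.8 × 0.8662) = √3200 = 56.57 m/s.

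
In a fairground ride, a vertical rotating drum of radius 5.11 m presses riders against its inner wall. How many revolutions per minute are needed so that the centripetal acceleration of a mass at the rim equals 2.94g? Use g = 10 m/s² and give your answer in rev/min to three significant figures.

22.9 rev/min

Require ω²r = 2.94g, so ω = √(2.94 × 10.0/5.11) = 2.399 rad/s.
In rev/min: ω × 60/(2π) = 2.399 × 60/(2π) = 22.91 rev/min.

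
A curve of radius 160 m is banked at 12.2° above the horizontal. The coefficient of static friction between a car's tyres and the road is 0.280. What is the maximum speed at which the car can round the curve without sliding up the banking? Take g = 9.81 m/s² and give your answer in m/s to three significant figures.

At the maximum speed, friction acts down the slope at its limiting value f = μN. Radially (horizontal, toward centre): N sinθ + μN cosθ = mv²/r. Vertically: N cosθ − μN sinθ = mg.
Dividing: v² = r g (sinθ + μcosθ)/(cosθ − μsinθ).
sinθ + μcosθ = 0.2113 + 0.280×0.9774 = 0.4850; cosθ − μsinθ = 0.9774 − 0.280×0.2113 = 0.9182.
v² = 160 × 9.81 × 0.4850/0.9182 = 829.0 m²/s², so v = 28.79 m/s.

28.8 m/s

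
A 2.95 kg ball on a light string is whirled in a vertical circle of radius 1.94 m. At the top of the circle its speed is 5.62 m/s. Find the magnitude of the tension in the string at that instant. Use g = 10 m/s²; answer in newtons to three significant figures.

18.5 N

At the top, both T and the weight mg point inward (toward the centre), so T + mg = mv²/r.
T = m(v²/r − g) = 2.95 × ((5.62)²/1.94 − 10.0) = 2.95 × (16.28 − 10.0) = 2.95 × 6.281 = 18.53 N.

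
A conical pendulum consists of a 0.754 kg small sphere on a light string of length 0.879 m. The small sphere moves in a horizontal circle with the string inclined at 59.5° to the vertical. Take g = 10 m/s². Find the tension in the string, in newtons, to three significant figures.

Vertically the bob has no acceleration, so T cosθ = mg.
T = mg/cosθ = 0.754 × 10.0 / cos 59.5° = 7.540/0.5075 = 14.86 N.

14.9 N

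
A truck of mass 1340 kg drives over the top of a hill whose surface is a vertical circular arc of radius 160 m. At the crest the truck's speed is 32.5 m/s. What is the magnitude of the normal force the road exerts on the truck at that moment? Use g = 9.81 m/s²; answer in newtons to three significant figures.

4300 N

At the crest the centripetal acceleration points downward (toward the centre of the arc), so mg − N = mv²/r.
N = m(g − v²/r) = 1340 × (9.81 − (32.5)²/160) = 1340 × (9.81 − 6.602) = 1340 × 3.208 = 4299 N.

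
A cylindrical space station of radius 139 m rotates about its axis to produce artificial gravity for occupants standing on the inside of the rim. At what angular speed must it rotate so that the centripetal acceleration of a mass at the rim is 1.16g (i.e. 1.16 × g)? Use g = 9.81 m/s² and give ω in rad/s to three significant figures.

Centripetal acceleration a_c = ω²r. Setting ω²r = 1.16g:
ω = √(1.16g / r) = √(1.16 × 9.81 / 139) = √0.08187 = 0.2861 rad/s.

0.286 rad/s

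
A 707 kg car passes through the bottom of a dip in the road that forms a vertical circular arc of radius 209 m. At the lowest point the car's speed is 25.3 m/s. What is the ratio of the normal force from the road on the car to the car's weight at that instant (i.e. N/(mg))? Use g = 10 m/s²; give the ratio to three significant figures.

1.31

At the bottom, N − mg = mv²/r, so N = m(v²/r + g) and N/(mg) = v²/(rg) + 1 = (25.3)²/(209 × 10.0) + 1 = 0.3063 + 1 = 1.306.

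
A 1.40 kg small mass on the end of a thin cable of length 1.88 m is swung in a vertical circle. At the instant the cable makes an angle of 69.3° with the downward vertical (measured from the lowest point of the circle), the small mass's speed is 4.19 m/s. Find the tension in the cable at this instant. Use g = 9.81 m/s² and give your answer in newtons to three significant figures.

Take the radial direction toward the centre of the circle as positive. The component of the weight along the string toward the centre is −mg cos φ (φ measured from the bottom), so Newton's second law along the string gives T − mg cos φ = m v²/r.
cos 69.3° = 0.3535, so T = m(v²/r + g cos φ) = 1.40 × ((4.19)²/1.88 + 9.81 × 0.3535) = 1.40 × (9.338 + (3.468)) = 1.40 × 12.81 = 17.93 N.

17.9 N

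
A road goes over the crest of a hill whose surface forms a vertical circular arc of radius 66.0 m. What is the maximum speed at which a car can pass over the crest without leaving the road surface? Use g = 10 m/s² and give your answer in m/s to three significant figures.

25.7 m/s

At the crest the centre of the circle is below the car, so the net downward (centripetal) force is mg − N = mv²/r.
The car leaves the road when N → 0, giving v_max = √(g r) = √(10.0 × 66.0) = 25.69 m/s.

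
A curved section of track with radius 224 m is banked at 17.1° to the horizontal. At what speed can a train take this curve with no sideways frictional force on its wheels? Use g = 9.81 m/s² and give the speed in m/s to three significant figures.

26.0 m/s

On a frictionless banked curve, N sinθ = mv²/r and N cosθ = mg, so tanθ = v²/(rg).
v = √(r g tanθ) = √(224 × 9.81 × tan 17.1°) = √(224 × 9.81 × 0.3076) = √676.0 = 26.00 m/s.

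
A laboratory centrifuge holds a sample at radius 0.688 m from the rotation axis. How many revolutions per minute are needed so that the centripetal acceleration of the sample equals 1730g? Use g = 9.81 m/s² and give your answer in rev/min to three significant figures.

1500 rev/min

Require ω²r = 1730g, so ω = √(1730 × 9.81/0.688) = 157.1 rad/s.
In rev/min: ω × 60/(2π) = 157.1 × 60/(2π) = 1500 rev/min.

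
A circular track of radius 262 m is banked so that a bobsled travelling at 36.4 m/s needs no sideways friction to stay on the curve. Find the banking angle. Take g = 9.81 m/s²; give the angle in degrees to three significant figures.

With no friction, the horizontal component of the normal force provides the centripetal force: N sinθ = mv²/r, while N cosθ = mg vertically.
Dividing: tanθ = v²/(r g) = (36.4)²/(262 × 9.81) = 1325/2570 = 0.5155.
θ = arctan(0.5155) = 27.27°.

27.3°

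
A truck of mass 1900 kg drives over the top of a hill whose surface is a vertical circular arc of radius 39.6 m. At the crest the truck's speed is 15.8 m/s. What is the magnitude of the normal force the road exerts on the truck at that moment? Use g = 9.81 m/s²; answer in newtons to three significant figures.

At the crest the centripetal acceleration points downward (toward the centre of the arc), so mg − N = mv²/r.
N = m(g − v²/r) = 1900 × (9.81 − (15.8)²/39.6) = 1900 × (9.81 − 6.304) = 1900 × 3.506 = 6661 N.

6660 N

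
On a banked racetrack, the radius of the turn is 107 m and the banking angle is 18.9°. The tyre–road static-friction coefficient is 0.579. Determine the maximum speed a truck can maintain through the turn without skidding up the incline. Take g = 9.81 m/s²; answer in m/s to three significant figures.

At the maximum speed, friction acts down the slope at its limiting value f = μN. Radially (horizontal, toward centre): N sinθ + μN cosθ = mv²/r. Vertically: N cosθ − μN sinθ = mg.
Dividing: v² = r g (sinθ + μcosθ)/(cosθ − μsinθ).
sinθ + μcosθ = 0.3239 + 0.579×0.9461 = 0.8717; cosθ − μsinθ = 0.9461 − 0.579×0.3239 = 0.7585.
v² = 107 × 9.81 × 0.8717/0.7585 = 1206 m²/s², so v = 34.73 m/s.

34.7 m/s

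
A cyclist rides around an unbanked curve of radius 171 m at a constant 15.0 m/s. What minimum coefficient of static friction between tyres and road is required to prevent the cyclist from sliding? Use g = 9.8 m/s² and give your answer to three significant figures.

0.134

Friction provides the centripetal force: μ_s m g = m v²/r, so μ_s = v²/(g r) = (15.00)²/(9.8 × 171) = 225.0/1676 = 0.1343.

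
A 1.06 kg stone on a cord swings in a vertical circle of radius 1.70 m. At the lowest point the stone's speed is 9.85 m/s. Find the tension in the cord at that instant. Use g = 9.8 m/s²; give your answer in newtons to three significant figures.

70.9 N

At the lowest point, T points up (toward the centre) and the weight mg points down (away from the centre), so the net inward force is T − mg = mv²/r.
T = m(v²/r + g) = 1.06 × ((9.85)²/1.70 + 9.8) = 1.06 × (57.07 + 9.8) = 1.06 × 66.87 = 70.88 N.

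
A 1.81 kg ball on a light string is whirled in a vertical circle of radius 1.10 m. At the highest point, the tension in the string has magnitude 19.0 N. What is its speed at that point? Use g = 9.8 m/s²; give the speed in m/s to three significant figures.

At the top, T + mg = mv²/r, so v = √(r(T/m + g)) = √(1.10 × (19.0/1.81 + 9.8)) = √(1.10 × 20.30) = √22.33 = 4.725 m/s.

4.73 m/s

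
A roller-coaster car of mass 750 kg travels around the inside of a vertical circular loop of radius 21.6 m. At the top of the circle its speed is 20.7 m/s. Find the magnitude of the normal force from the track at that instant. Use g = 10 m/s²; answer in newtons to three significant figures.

7380 N

At the top, both N and the weight mg point inward (toward the centre), so N + mg = mv²/r.
N = m(v²/r − g) = 750 × ((20.7)²/21.6 − 10.0) = 750 × (19.84 − 10.0) = 750 × 9.837 = 7378 N.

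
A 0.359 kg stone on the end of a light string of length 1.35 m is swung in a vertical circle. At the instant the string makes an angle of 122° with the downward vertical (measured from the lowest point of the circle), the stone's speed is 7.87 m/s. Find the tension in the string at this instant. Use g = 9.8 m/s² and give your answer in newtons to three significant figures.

Take the radial direction toward the centre of the circle as positive. The component of the weight along the string toward the centre is −mg cos φ (φ measured from the bottom), so Newton's second law along the string gives T − mg cos φ = m v²/r.
cos 122° = -0.5299, so T = m(v²/r + g cos φ) = 0.359 × ((7.87)²/1.35 + 9.8 × -0.5299) = 0.359 × (45.88 + (-5.193)) = 0.359 × 40.69 = 14.61 N.

14.6 N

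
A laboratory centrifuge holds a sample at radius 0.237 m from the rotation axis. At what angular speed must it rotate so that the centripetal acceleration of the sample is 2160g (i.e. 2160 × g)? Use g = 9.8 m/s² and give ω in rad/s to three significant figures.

299 rad/s

Centripetal acceleration a_c = ω²r. Setting ω²r = 2160g:
ω = √(2160g / r) = √(2160 × 9.8 / 0.237) = √89320 = 298.9 rad/s.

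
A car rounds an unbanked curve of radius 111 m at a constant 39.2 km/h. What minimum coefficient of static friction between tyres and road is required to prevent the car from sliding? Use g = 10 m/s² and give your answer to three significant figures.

v = 39.2/3.6 = 10.89 m/s.
Friction provides the centripetal force: μ_s m g = m v²/r, so μ_s = v²/(g r) = (10.89)²/(10.0 × 111) = 118.6/1110 = 0.1068.

0.107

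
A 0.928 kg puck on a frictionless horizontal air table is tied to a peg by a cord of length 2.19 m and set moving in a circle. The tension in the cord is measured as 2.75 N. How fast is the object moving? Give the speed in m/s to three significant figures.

T = m v²/r ⇒ v = √(T r / m) = √(2.75 × 2.19 / 0.928) = √6.490 = 2.548 m/s.

2.55 m/s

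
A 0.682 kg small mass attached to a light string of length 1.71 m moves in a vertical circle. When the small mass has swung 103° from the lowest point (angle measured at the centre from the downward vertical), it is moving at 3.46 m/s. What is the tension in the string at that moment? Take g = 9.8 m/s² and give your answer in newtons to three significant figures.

Take the radial direction toward the centre of the circle as positive. The component of the weight along the string toward the centre is −mg cos φ (φ measured from the bottom), so Newton's second law along the string gives T − mg cos φ = m v²/r.
cos 103° = -0.2250, so T = m(v²/r + g cos φ) = 0.682 × ((3.46)²/1.71 + 9.8 × -0.2250) = 0.682 × (7.001 + (-2.205)) = 0.682 × 4.796 = 3.271 N.

3.27 N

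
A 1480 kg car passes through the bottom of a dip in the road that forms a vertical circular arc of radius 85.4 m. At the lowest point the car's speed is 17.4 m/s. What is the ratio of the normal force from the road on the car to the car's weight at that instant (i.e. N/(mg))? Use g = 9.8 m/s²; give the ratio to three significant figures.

1.36

At the bottom, N − mg = mv²/r, so N = m(v²/r + g) and N/(mg) = v²/(rg) + 1 = (17.4)²/(85.4 × 9.8) + 1 = 0.3618 + 1 = 1.362.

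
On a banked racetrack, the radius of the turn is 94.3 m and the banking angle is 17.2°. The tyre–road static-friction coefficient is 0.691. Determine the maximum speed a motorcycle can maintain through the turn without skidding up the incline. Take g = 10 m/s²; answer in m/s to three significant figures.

At the maximum speed, friction acts down the slope at its limiting value f = μN. Radially (horizontal, toward centre): N sinθ + μN cosθ = mv²/r. Vertically: N cosθ − μN sinθ = mg.
Dividing: v² = r g (sinθ + μcosθ)/(cosθ − μsinθ).
sinθ + μcosθ = 0.2957 + 0.691×0.9553 = 0.9558; cosθ − μsinθ = 0.9553 − 0.691×0.2957 = 0.7509.
v² = 94.3 × 10.0 × 0.9558/0.7509 = 1200 m²/s², so v = 34.64 m/s.

34.6 m/s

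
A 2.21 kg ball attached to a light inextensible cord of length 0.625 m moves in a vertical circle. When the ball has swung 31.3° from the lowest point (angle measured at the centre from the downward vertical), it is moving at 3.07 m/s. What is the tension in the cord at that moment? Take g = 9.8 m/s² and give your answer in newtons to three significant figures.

51.8 N

Take the radial direction toward the centre of the circle as positive. The component of the weight along the string toward the centre is −mg cos φ (φ measured from the bottom), so Newton's second law along the string gives T − mg cos φ = m v²/r.
cos 31.3° = 0.8545, so T = m(v²/r + g cos φ) = 2.21 × ((3.07)²/0.625 + 9.8 × 0.8545) = 2.21 × (15.08 + (8.374)) = 2.21 × 23.45 = 51.83 N.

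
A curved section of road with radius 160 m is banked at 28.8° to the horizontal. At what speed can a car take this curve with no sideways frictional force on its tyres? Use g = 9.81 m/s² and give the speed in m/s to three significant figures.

29.4 m/s

On a frictionless banked curve, N sinθ = mv²/r and N cosθ = mg, so tanθ = v²/(rg).
v = √(r g tanθ) = √(160 × 9.81 × tan 28.8°) = √(160 × 9.81 × 0.5498) = √862.9 = 29.38 m/s.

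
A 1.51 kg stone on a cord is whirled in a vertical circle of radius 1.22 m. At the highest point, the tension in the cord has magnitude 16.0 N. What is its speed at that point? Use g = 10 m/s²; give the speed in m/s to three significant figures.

At the top, T + mg = mv²/r, so v = √(r(T/m + g)) = √(1.22 × (16.0/1.51 + 10.0)) = √(1.22 × 20.60) = √25.13 = 5.013 m/s.

5.01 m/s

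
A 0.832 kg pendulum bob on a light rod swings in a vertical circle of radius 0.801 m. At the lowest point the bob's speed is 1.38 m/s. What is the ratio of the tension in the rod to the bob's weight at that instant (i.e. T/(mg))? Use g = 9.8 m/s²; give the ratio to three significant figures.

1.24

At the bottom, T − mg = mv²/r, so T = m(v²/r + g) and T/(mg) = v²/(rg) + 1 = (1.38)²/(0.801 × 9.8) + 1 = 0.2426 + 1 = 1.243.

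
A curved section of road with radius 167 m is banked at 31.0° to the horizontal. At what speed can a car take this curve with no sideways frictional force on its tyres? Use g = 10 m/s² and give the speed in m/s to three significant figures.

On a frictionless banked curve, N sinθ = mv²/r and N cosθ = mg, so tanθ = v²/(rg).
v = √(r g tanθ) = √(167 × 10.0 × tan 31.0°) = √(167 × 10.0 × 0.6009) = √1003 = 31.68 m/s.

31.7 m/s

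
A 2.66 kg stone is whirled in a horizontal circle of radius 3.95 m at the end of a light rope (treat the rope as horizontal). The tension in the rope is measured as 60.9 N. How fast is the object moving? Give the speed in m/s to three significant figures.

9.51 m/s

T = m v²/r ⇒ v = √(T r / m) = √(60.9 × 3.95 / 2.66) = √90.43 = 9.510 m/s.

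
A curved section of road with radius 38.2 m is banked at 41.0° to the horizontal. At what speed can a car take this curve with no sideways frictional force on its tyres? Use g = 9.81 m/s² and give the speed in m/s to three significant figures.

18.0 m/s

On a frictionless banked curve, N sinθ = mv²/r and N cosθ = mg, so tanθ = v²/(rg).
v = √(r g tanθ) = √(38.2 × 9.81 × tan 41.0°) = √(38.2 × 9.81 × 0.8693) = √325.8 = 18.05 m/s.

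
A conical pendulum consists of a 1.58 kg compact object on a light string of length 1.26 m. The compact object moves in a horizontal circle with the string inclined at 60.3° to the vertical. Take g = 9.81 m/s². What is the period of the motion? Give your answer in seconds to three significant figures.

1.59 s

r = L sinθ = 1.094 m. From T sinθ = mω²r and T cosθ = mg: tanθ = ω²r/g, so ω² = g tanθ / r = g/(L cosθ).
ω = √(g/(L cosθ)) = √(9.81/(1.26 × 0.4955)) = √15.71 = 3.964 rad/s.
Period = 2π/ω = 1.585 s.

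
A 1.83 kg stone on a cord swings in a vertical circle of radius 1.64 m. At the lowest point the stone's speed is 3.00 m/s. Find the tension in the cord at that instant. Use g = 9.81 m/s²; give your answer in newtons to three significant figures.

At the lowest point, T points up (toward the centre) and the weight mg points down (away from the centre), so the net inward force is T − mg = mv²/r.
T = m(v²/r + g) = 1.83 × ((3.00)²/1.64 + 9.81) = 1.83 × (5.488 + 9.81) = 1.83 × 15.30 = 27.99 N.

28.0 N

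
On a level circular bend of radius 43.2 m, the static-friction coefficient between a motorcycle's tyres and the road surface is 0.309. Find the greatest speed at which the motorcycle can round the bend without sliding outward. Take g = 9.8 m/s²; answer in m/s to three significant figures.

On a flat curve, static friction is the only horizontal force, so it must supply the full centripetal force: μ_s m g = m v²/r.
Mass cancels: v_max = √(μ_s g r) = √(0.309 × 9.8 × 43.2) = √130.8 = 11.44 m/s.

11.4 m/s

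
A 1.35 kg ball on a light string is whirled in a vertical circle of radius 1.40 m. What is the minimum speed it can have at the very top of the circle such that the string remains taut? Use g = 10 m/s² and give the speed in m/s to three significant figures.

3.74 m/s

At the top, both weight mg and T point toward the centre: T + mg = mv²/r.
At minimum speed T → 0, so mg = mv_min²/r ⇒ v_min = √(g r) = √(10.0 × 1.40) = 3.742 m/s.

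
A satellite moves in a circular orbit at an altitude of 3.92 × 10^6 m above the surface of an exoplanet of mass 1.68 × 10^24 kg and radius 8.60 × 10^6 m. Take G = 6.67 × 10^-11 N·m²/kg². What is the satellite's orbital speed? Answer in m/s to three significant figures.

2990 m/s

Orbital radius r = R + h = 8.60 × 10^6 + 3.92 × 10^6 = 1.252 × 10^7 m.
Gravity supplies the centripetal force: G M m / r² = m v² / r, so v = √(GM/r).
v = √(6.67 × 10^-11 × 1.68 × 10^24 / 1.252 × 10^7) = √(8.950 × 10^6) = 2992 m/s.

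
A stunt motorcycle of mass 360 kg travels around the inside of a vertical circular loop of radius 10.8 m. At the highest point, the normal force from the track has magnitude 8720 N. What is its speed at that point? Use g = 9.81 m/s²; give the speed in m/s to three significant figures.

At the top, N + mg = mv²/r, so v = √(r(N/m + g)) = √(10.8 × (8720/360 + 9.81)) = √(10.8 × 34.03) = √367.5 = 19.17 m/s.

19.2 m/s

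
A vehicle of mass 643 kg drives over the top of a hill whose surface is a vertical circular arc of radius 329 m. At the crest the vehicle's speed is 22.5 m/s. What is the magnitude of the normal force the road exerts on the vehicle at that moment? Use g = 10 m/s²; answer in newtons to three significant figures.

5440 N

At the crest the centripetal acceleration points downward (toward the centre of the arc), so mg − N = mv²/r.
N = m(g − v²/r) = 643 × (10.0 − (22.5)²/329) = 643 × (10.0 − 1.539) = 643 × 8.461 = 5441 N.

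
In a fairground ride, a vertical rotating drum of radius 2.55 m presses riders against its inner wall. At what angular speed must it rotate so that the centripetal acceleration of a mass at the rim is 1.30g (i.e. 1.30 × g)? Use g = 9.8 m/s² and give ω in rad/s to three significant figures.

Centripetal acceleration a_c = ω²r. Setting ω²r = 1.30g:
ω = √(1.30g / r) = √(1.30 × 9.8 / 2.55) = √4.996 = 2.235 rad/s.

2.24 rad/s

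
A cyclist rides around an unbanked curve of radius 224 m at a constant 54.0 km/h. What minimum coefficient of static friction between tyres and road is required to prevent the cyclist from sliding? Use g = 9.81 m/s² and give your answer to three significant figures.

v = 54.0/3.6 = 15.00 m/s.
Friction provides the centripetal force: μ_s m g = m v²/r, so μ_s = v²/(g r) = (15.00)²/(9.81 × 224) = 225.0/2197 = 0.1024.

0.102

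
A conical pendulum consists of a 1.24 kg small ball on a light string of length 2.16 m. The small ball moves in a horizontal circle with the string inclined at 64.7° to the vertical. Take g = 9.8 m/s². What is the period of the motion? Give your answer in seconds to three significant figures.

1.93 s

r = L sinθ = 1.953 m. From T sinθ = mω²r and T cosθ = mg: tanθ = ω²r/g, so ω² = g tanθ / r = g/(L cosθ).
ω = √(g/(L cosθ)) = √(9.8/(2.16 × 0.4274)) = √10.62 = 3.258 rad/s.
Period = 2π/ω = 1.928 s.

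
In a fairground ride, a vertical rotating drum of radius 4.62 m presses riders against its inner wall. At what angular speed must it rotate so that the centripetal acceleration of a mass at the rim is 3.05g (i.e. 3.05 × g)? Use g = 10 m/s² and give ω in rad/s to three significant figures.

2.57 rad/s

Centripetal acceleration a_c = ω²r. Setting ω²r = 3.05g:
ω = √(3.05g / r) = √(3.05 × 10.0 / 4.62) = √6.602 = 2.569 rad/s.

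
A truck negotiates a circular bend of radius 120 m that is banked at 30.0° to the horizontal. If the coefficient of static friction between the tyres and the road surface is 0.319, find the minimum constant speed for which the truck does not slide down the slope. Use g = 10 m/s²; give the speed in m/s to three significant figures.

16.2 m/s

At the minimum speed, friction acts up the slope at its limiting value f = μN. Radially (horizontal, toward centre): N sinθ − μN cosθ = mv²/r. Vertically: N cosθ + μN sinθ = mg.
Dividing: v² = r g (sinθ − μcosθ)/(cosθ + μsinθ).
sinθ − μcosθ = 0.5000 − 0.319×0.8660 = 0.2237; cosθ + μsinθ = 0.8660 + 0.319×0.5000 = 1.026.
v² = 120 × 10.0 × 0.2237/1.026 = 261.8 m²/s², so v = 16.18 m/s.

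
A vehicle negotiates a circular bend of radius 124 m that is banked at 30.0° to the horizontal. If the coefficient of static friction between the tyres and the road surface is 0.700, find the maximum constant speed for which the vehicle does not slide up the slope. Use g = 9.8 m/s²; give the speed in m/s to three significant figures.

51.0 m/s

At the maximum speed, friction acts down the slope at its limiting value f = μN. Radially (horizontal, toward centre): N sinθ + μN cosθ = mv²/r. Vertically: N cosθ − μN sinθ = mg.
Dividing: v² = r g (sinθ + μcosθ)/(cosθ − μsinθ).
sinθ + μcosθ = 0.5000 + 0.700×0.8660 = 1.106; cosθ − μsinθ = 0.8660 − 0.700×0.5000 = 0.5160.
v² = 124 × 9.8 × 1.106/0.5160 = 2605 m²/s², so v = 51.04 m/s.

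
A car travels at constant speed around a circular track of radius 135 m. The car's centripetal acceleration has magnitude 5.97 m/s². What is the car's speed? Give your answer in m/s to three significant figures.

a_c = v²/r ⇒ v = √(a_c · r) = √(5.97 × 135) = √805.9 = 28.39 m/s.

28.4 m/s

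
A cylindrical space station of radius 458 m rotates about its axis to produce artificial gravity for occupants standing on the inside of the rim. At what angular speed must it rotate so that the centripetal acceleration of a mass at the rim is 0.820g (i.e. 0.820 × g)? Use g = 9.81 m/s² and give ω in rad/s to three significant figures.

Centripetal acceleration a_c = ω²r. Setting ω²r = 0.820g:
ω = √(0.820g / r) = √(0.820 × 9.81 / 458) = √0.01756 = 0.1325 rad/s.

0.133 rad/s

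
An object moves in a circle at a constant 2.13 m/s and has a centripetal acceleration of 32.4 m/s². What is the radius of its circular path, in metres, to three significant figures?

0.140 m

a_c = v²/r ⇒ r = v²/a_c = (2.13)²/32.4 = 4.537/32.4 = 0.1400 m.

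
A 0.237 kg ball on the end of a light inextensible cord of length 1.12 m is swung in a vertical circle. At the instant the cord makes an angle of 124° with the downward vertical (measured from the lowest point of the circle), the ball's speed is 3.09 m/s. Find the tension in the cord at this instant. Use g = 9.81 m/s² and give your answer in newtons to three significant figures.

Take the radial direction toward the centre of the circle as positive. The component of the weight along the string toward the centre is −mg cos φ (φ measured from the bottom), so Newton's second law along the string gives T − mg cos φ = m v²/r.
cos 124° = -0.5592, so T = m(v²/r + g cos φ) = 0.237 × ((3.09)²/1.12 + 9.81 × -0.5592) = 0.237 × (8.525 + (-5.486)) = 0.237 × 3.039 = 0.7203 N.

0.720 N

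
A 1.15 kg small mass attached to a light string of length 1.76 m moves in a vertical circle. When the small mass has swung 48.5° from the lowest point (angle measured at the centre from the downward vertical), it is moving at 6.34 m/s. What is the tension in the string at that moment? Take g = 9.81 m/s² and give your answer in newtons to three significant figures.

Take the radial direction toward the centre of the circle as positive. The component of the weight along the string toward the centre is −mg cos φ (φ measured from the bottom), so Newton's second law along the string gives T − mg cos φ = m v²/r.
cos 48.5° = 0.6626, so T = m(v²/r + g cos φ) = 1.15 × ((6.34)²/1.76 + 9.81 × 0.6626) = 1.15 × (22.84 + (6.500)) = 1.15 × 29.34 = 33.74 N.

33.7 N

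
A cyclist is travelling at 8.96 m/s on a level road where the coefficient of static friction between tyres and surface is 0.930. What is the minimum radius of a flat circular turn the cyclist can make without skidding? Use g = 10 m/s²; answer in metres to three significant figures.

At the limit, μ_s m g = m v²/r, so r_min = v²/(μ_s g) = (8.96)²/(0.930 × 10.0) = 80.28/9.300 = 8.632 m.

8.63 m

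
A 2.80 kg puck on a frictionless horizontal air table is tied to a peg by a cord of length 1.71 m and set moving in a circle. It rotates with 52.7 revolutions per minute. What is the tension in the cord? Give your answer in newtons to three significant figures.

146 N

ω = 52.7 rev/min × 2π/60 = 5.519 rad/s, so v = ωr = 5.519 × 1.71 = 9.437 m/s.
The tension is the only horizontal force, so it supplies the full centripetal force: T = m v²/r = 2.80 × (9.437)²/1.71 = 2.80 × 89.06/1.71 = 145.8 N.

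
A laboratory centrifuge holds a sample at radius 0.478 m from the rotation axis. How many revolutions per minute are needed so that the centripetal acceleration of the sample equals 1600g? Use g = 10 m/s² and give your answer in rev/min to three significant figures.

1750 rev/min

Require ω²r = 1600g, so ω = √(1600 × 10.0/0.478) = 183.0 rad/s.
In rev/min: ω × 60/(2π) = 183.0 × 60/(2π) = 1747 rev/min.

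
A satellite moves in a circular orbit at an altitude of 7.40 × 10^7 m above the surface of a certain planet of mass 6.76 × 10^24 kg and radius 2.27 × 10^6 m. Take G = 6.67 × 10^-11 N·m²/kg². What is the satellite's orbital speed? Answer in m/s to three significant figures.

2430 m/s

Orbital radius r = R + h = 2.27 × 10^6 + 7.40 × 10^7 = 7.627 × 10^7 m.
Gravity supplies the centripetal force: G M m / r² = m v² / r, so v = √(GM/r).
v = √(6.67 × 10^-11 × 6.76 × 10^24 / 7.627 × 10^7) = √(5.912 × 10^6) = 2431 m/s.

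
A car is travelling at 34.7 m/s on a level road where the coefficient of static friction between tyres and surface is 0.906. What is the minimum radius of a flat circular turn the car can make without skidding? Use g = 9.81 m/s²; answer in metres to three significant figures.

135 m

At the limit, μ_s m g = m v²/r, so r_min = v²/(μ_s g) = (34.7)²/(0.906 × 9.81) = 1204/8.888 = 135.5 m.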